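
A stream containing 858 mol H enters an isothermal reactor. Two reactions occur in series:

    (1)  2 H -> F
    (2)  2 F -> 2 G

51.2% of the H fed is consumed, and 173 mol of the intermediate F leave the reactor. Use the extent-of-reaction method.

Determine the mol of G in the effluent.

Conversion of H: H consumed = 2ξ₁ = 0.512 × 858 → ξ₁ = 219.6 mol.
F balance: n_F = 0 + 1ξ₁ − 2ξ₂ = 173 → ξ₂ = (1·219.6 − 173)/2 = 23.32 mol.
Outlet amounts (n = n₀ + Σ ν·ξ):
  H: 858 − 2(219.6) = 418.7
  F: 0 + 1(219.6) − 2(23.32) = 173
  G: 0 + 2(23.32) = 46.65

46.6 mol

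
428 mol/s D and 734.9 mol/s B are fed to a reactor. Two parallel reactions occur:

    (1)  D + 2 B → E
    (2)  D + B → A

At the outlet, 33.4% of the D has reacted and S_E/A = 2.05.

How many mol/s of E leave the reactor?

Conversion of D: D consumed = 0.334 × 428 = 143 mol/s = 1ξ₁ + 1ξ₂.
Selectivity: 1ξ₁ / (1ξ₂) = 2.05 → ξ₁ = 2.05 ξ₂.
Substitute: (1·2.05 + 1) ξ₂ = 143 → ξ₂ = 46.87 mol/s, ξ₁ = 96.08 mol/s.
Outlet amounts (n = n₀ + Σ ν·ξ):
  D: 428 − 1(96.08) − 1(46.87) = 285
  B: 734.9 − 2(96.08) − 1(46.87) = 495.9
  E: 0 + 1(96.08) = 96.08
  A: 0 + 1(46.87) = 46.87

96.1 mol/s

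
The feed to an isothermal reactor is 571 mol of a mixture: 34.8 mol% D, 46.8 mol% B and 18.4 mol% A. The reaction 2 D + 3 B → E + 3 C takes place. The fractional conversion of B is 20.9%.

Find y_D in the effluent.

B reacted = 0.209 × 267.2 = 55.85 mol; ν_B = −3, so ξ = 55.85/3 = 18.62 mol.
Outlet amounts (n = n₀ + ν ξ):
  D: 198.7 − 2(18.62) = 161.5
  B: 267.2 − 3(18.62) = 211.4
  E: 0 + 1(18.62) = 18.62
  C: 0 + 3(18.62) = 55.85
  A: 105.1 (inert)
Total out = 552.4 mol; y_D = 161.5 / 552.4 = 0.2923.

0.292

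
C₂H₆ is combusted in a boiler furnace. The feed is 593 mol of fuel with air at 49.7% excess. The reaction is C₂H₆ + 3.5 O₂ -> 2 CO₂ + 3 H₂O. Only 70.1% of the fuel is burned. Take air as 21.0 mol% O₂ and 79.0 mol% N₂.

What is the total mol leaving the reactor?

Stoichiometric O₂ = 3.5 × 593 = 2076 mol; O₂ fed = 2076 × 1.497 = 3107 mol.
N₂ fed = 3107 × 79/21 = 11690 mol.
Fuel reacted = 0.701 × 593 → ξ = 415.7 mol.
Outlet (n = n₀ + ν ξ):
  C₂H₆: 593 − 1(415.7) = 177.3
  O₂: 3107 − 3.5(415.7) = 1652
  N₂: 11690 (inert)
  CO₂: 0 + 2(415.7) = 831.4
  H₂O: 0 + 3(415.7) = 1247
Total out = 177.3 + 1652 + 11690 + 831.4 + 1247 = 15600 mol.

15600 mol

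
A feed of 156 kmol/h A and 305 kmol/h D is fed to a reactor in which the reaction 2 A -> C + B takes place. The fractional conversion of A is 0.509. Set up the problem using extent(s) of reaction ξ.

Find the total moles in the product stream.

461 kmol/h

A reacted = 0.509 × 156 = 79.4 kmol/h; ν_A = −2, so ξ = 79.4/2 = 39.7 kmol/h.
Outlet amounts (n = n₀ + ν ξ):
  A: 156 − 2(39.7) = 76.6
  C: 0 + 1(39.7) = 39.7
  B: 0 + 1(39.7) = 39.7
  D: 305 (inert)
Total out = 76.6 + 39.7 + 39.7 + 305 = 461 kmol/h.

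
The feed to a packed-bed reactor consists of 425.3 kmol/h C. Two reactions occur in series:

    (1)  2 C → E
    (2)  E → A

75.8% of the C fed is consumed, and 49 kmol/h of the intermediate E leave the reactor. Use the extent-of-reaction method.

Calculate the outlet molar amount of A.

112 kmol/h

Conversion of C: C consumed = 2ξ₁ = 0.758 × 425.3 → ξ₁ = 161.2 kmol/h.
E balance: n_E = 0 + 1ξ₁ − 1ξ₂ = 49 → ξ₂ = (1·161.2 − 49)/1 = 112.2 kmol/h.
Outlet amounts (n = n₀ + Σ ν·ξ):
  C: 425.3 − 2(161.2) = 102.9
  E: 0 + 1(161.2) − 1(112.2) = 49
  A: 0 + 1(112.2) = 112.2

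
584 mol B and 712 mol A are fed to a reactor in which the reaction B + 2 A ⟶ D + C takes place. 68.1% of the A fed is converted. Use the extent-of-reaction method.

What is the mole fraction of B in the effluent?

0.324

A reacted = 0.681 × 712 = 484.9 mol; ν_A = −2, so ξ = 484.9/2 = 242.4 mol.
Outlet amounts (n = n₀ + ν ξ):
  B: 584 − 1(242.4) = 341.6
  A: 712 − 2(242.4) = 227.1
  D: 0 + 1(242.4) = 242.4
  C: 0 + 1(242.4) = 242.4
Total out = 1054 mol; y_B = 341.6 / 1054 = 0.3242.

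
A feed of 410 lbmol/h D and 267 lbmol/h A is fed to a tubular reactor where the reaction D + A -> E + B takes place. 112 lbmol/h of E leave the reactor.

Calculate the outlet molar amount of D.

298 lbmol/h

For E: n = n₀ + 1ξ → 112 = 0 + 1ξ, giving ξ = 112 lbmol/h.
Outlet amounts (n = n₀ + ν ξ):
  D: 410 − 1(112) = 298
  A: 267 − 1(112) = 155
  E: 0 + 1(112) = 112
  B: 0 + 1(112) = 112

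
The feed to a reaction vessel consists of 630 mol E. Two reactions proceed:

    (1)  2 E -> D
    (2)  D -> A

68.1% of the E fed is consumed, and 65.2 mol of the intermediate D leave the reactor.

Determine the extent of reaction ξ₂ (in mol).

ξ₂ = 149 mol

Conversion of E: E consumed = 2ξ₁ = 0.681 × 630 → ξ₁ = 214.5 mol.
D balance: n_D = 0 + 1ξ₁ − 1ξ₂ = 65.2 → ξ₂ = (1·214.5 − 65.2)/1 = 149.3 mol.
Outlet amounts (n = n₀ + Σ ν·ξ):
  E: 630 − 2(214.5) = 201
  D: 0 + 1(214.5) − 1(149.3) = 65.2
  A: 0 + 1(149.3) = 149.3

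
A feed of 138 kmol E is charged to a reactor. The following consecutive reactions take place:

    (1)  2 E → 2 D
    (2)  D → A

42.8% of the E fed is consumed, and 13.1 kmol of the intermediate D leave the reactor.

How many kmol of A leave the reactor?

46 kmol

Conversion of E: E consumed = 2ξ₁ = 0.428 × 138 → ξ₁ = 29.53 kmol.
D balance: n_D = 0 + 2ξ₁ − 1ξ₂ = 13.1 → ξ₂ = (2·29.53 − 13.1)/1 = 45.96 kmol.
Outlet amounts (n = n₀ + Σ ν·ξ):
  E: 138 − 2(29.53) = 78.94
  D: 0 + 2(29.53) − 1(45.96) = 13.1
  A: 0 + 1(45.96) = 45.96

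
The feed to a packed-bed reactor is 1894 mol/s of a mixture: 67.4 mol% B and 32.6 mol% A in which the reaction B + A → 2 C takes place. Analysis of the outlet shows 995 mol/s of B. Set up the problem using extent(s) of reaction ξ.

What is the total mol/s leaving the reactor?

1890 mol/s

For B: n = n₀ − 1ξ → 995 = 1277 − 1ξ, giving ξ = 281.6 mol/s.
Outlet amounts (n = n₀ + ν ξ):
  B: 1277 − 1(281.6) = 995
  A: 617.4 − 1(281.6) = 335.9
  C: 0 + 2(281.6) = 563.1
Total out = 995 + 335.9 + 563.1 = 1894 mol/s.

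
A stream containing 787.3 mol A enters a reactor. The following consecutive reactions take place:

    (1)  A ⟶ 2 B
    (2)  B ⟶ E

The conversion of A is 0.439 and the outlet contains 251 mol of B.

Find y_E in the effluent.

0.389

Conversion of A: A consumed = 1ξ₁ = 0.439 × 787.3 → ξ₁ = 345.6 mol.
B balance: n_B = 0 + 2ξ₁ − 1ξ₂ = 251 → ξ₂ = (2·345.6 − 251)/1 = 440.2 mol.
Outlet amounts (n = n₀ + Σ ν·ξ):
  A: 787.3 − 1(345.6) = 441.7
  B: 0 + 2(345.6) − 1(440.2) = 251
  E: 0 + 1(440.2) = 440.2
Total out = 1133 mol; y_E = 440.2 / 1133 = 0.3886.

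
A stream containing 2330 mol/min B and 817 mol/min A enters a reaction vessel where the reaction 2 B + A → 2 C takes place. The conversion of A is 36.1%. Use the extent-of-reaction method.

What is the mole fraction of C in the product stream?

A reacted = 0.361 × 817 = 294.9 mol/min; ν_A = −1, so ξ = 294.9/1 = 294.9 mol/min.
Outlet amounts (n = n₀ + ν ξ):
  B: 2330 − 2(294.9) = 1740
  A: 817 − 1(294.9) = 522.1
  C: 0 + 2(294.9) = 589.9
Total out = 2852 mol/min; y_C = 589.9 / 2852 = 0.2068.

0.207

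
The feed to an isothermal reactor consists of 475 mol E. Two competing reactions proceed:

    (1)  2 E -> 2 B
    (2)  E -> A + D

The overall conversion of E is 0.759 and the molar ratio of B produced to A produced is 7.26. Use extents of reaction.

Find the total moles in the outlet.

Conversion of E: E consumed = 0.759 × 475 = 360.5 mol = 2ξ₁ + 1ξ₂.
Selectivity: 2ξ₁ / (1ξ₂) = 7.26 → ξ₁ = 3.63 ξ₂.
Substitute: (2·3.63 + 1) ξ₂ = 360.5 → ξ₂ = 43.65 mol, ξ₁ = 158.4 mol.
Outlet amounts (n = n₀ + Σ ν·ξ):
  E: 475 − 2(158.4) − 1(43.65) = 114.5
  B: 0 + 2(158.4) = 316.9
  A: 0 + 1(43.65) = 43.65
  D: 0 + 1(43.65) = 43.65
Total out = 114.5 + 316.9 + 43.65 + 43.65 = 518.6 mol.

519 mol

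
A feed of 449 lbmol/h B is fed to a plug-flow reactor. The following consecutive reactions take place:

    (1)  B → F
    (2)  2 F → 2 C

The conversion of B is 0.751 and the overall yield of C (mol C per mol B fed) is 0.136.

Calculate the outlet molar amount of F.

Conversion of B: B consumed = 1ξ₁ = 0.751 × 449 → ξ₁ = 337.2 lbmol/h.
Yield of C: 2ξ₂ / 449 = 0.136 → ξ₂ = 30.53 lbmol/h.
Outlet amounts (n = n₀ + Σ ν·ξ):
  B: 449 − 1(337.2) = 111.8
  F: 0 + 1(337.2) − 2(30.53) = 276.1
  C: 0 + 2(30.53) = 61.06

276 lbmol/h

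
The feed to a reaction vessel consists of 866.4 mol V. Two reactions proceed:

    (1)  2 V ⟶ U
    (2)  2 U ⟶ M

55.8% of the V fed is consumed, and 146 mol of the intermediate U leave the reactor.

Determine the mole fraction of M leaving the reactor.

Conversion of V: V consumed = 2ξ₁ = 0.558 × 866.4 → ξ₁ = 241.7 mol.
U balance: n_U = 0 + 1ξ₁ − 2ξ₂ = 146 → ξ₂ = (1·241.7 − 146)/2 = 47.86 mol.
Outlet amounts (n = n₀ + Σ ν·ξ):
  V: 866.4 − 2(241.7) = 382.9
  U: 0 + 1(241.7) − 2(47.86) = 146
  M: 0 + 1(47.86) = 47.86
Total out = 576.8 mol; y_M = 47.86 / 576.8 = 0.08298.

0.083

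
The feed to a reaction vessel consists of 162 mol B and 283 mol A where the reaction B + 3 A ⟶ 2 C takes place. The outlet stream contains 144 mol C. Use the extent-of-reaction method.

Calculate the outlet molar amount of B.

90 mol

For C: n = n₀ + 2ξ → 144 = 0 + 2ξ, giving ξ = 72 mol.
Outlet amounts (n = n₀ + ν ξ):
  B: 162 − 1(72) = 90
  A: 283 − 3(72) = 67
  C: 0 + 2(72) = 144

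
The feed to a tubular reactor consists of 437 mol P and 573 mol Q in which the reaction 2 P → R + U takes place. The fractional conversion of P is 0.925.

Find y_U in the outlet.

0.2

P reacted = 0.925 × 437 = 404.2 mol; ν_P = −2, so ξ = 404.2/2 = 202.1 mol.
Outlet amounts (n = n₀ + ν ξ):
  P: 437 − 2(202.1) = 32.77
  R: 0 + 1(202.1) = 202.1
  U: 0 + 1(202.1) = 202.1
  Q: 573 (inert)
Total out = 1010 mol; y_U = 202.1 / 1010 = 0.2001.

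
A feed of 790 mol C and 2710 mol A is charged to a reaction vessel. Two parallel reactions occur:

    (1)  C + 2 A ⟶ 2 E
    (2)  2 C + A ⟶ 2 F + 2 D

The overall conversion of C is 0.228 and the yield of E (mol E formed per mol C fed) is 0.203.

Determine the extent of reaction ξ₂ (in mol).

Yield of E: 2ξ₁ / 790 = 0.203 → ξ₁ = 80.19 mol.
Conversion of C: 1ξ₁ + 2ξ₂ = 0.228 × 790 = 180.1 → ξ₂ = 49.97 mol.
Outlet amounts (n = n₀ + Σ ν·ξ):
  C: 790 − 1(80.19) − 2(49.97) = 609.9
  A: 2710 − 2(80.19) − 1(49.97) = 2500
  E: 0 + 2(80.19) = 160.4
  F: 0 + 2(49.97) = 99.94
  D: 0 + 2(49.97) = 99.94

ξ₂ = 50 mol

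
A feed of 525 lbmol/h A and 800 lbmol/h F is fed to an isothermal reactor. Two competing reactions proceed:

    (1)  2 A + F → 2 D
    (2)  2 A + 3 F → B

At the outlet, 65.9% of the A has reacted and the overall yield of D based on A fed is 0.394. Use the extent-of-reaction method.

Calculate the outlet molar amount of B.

69.6 lbmol/h

Yield of D: 2ξ₁ / 525 = 0.394 → ξ₁ = 103.4 lbmol/h.
Conversion of A: 2ξ₁ + 2ξ₂ = 0.659 × 525 = 346 → ξ₂ = 69.56 lbmol/h.
Outlet amounts (n = n₀ + Σ ν·ξ):
  A: 525 − 2(103.4) − 2(69.56) = 179
  F: 800 − 1(103.4) − 3(69.56) = 487.9
  D: 0 + 2(103.4) = 206.9
  B: 0 + 1(69.56) = 69.56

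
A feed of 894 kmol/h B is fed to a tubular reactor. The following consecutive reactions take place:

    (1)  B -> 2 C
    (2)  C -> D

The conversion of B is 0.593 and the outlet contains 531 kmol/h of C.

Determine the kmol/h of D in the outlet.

529 kmol/h

Conversion of B: B consumed = 1ξ₁ = 0.593 × 894 → ξ₁ = 530.1 kmol/h.
C balance: n_C = 0 + 2ξ₁ − 1ξ₂ = 531 → ξ₂ = (2·530.1 − 531)/1 = 529.3 kmol/h.
Outlet amounts (n = n₀ + Σ ν·ξ):
  B: 894 − 1(530.1) = 363.9
  C: 0 + 2(530.1) − 1(529.3) = 531
  D: 0 + 1(529.3) = 529.3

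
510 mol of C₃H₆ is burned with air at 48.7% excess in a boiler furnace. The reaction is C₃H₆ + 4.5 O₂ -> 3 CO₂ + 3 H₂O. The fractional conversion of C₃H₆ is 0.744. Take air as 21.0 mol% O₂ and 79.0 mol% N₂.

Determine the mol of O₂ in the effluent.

Stoichiometric O₂ = 4.5 × 510 = 2295 mol; O₂ fed = 2295 × 1.487 = 3413 mol.
N₂ fed = 3413 × 79/21 = 12840 mol.
Fuel reacted = 0.744 × 510 → ξ = 379.4 mol.
Outlet (n = n₀ + ν ξ):
  C₃H₆: 510 − 1(379.4) = 130.6
  O₂: 3413 − 4.5(379.4) = 1705
  N₂: 12840 (inert)
  CO₂: 0 + 3(379.4) = 1138
  H₂O: 0 + 3(379.4) = 1138

1710 mol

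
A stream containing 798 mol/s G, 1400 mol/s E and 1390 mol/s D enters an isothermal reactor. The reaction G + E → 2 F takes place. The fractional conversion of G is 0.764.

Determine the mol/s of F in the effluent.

1220 mol/s

G reacted = 0.764 × 798 = 609.7 mol/s; ν_G = −1, so ξ = 609.7/1 = 609.7 mol/s.
Outlet amounts (n = n₀ + ν ξ):
  G: 798 − 1(609.7) = 188.3
  E: 1400 − 1(609.7) = 790.3
  F: 0 + 2(609.7) = 1219
  D: 1390 (inert)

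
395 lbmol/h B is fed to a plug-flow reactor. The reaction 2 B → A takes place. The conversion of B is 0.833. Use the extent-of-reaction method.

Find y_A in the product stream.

0.714

B reacted = 0.833 × 395 = 329 lbmol/h; ν_B = −2, so ξ = 329/2 = 164.5 lbmol/h.
Outlet amounts (n = n₀ + ν ξ):
  B: 395 − 2(164.5) = 65.97
  A: 0 + 1(164.5) = 164.5
Total out = 230.5 lbmol/h; y_A = 164.5 / 230.5 = 0.7138.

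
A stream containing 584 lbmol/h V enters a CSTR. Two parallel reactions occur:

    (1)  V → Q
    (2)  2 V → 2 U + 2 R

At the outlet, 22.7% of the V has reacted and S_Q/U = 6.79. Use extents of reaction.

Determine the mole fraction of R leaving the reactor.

0.0283

Conversion of V: V consumed = 0.227 × 584 = 132.6 lbmol/h = 1ξ₁ + 2ξ₂.
Selectivity: 1ξ₁ / (2ξ₂) = 6.79 → ξ₁ = 13.58 ξ₂.
Substitute: (1·13.58 + 2) ξ₂ = 132.6 → ξ₂ = 8.509 lbmol/h, ξ₁ = 115.6 lbmol/h.
Outlet amounts (n = n₀ + Σ ν·ξ):
  V: 584 − 1(115.6) − 2(8.509) = 451.4
  Q: 0 + 1(115.6) = 115.6
  U: 0 + 2(8.509) = 17.02
  R: 0 + 2(8.509) = 17.02
Total out = 601 lbmol/h; y_R = 17.02 / 601 = 0.02831.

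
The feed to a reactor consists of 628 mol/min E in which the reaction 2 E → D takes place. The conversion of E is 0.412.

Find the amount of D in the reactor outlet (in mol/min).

129 mol/min

E reacted = 0.412 × 628 = 258.7 mol/min; ν_E = −2, so ξ = 258.7/2 = 129.4 mol/min.
Outlet amounts (n = n₀ + ν ξ):
  E: 628 − 2(129.4) = 369.3
  D: 0 + 1(129.4) = 129.4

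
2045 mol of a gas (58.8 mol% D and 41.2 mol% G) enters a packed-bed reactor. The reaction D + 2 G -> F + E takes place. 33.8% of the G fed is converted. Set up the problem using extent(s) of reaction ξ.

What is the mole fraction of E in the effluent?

G reacted = 0.338 × 842.5 = 284.8 mol; ν_G = −2, so ξ = 284.8/2 = 142.4 mol.
Outlet amounts (n = n₀ + ν ξ):
  D: 1202 − 1(142.4) = 1060
  G: 842.5 − 2(142.4) = 557.8
  F: 0 + 1(142.4) = 142.4
  E: 0 + 1(142.4) = 142.4
Total out = 1903 mol; y_E = 142.4 / 1903 = 0.07484.

0.0748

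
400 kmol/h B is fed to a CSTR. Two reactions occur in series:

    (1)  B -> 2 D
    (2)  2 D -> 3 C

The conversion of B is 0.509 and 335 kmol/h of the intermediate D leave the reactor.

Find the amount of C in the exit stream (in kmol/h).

Conversion of B: B consumed = 1ξ₁ = 0.509 × 400 → ξ₁ = 203.6 kmol/h.
D balance: n_D = 0 + 2ξ₁ − 2ξ₂ = 335 → ξ₂ = (2·203.6 − 335)/2 = 36.1 kmol/h.
Outlet amounts (n = n₀ + Σ ν·ξ):
  B: 400 − 1(203.6) = 196.4
  D: 0 + 2(203.6) − 2(36.1) = 335
  C: 0 + 3(36.1) = 108.3

108 kmol/h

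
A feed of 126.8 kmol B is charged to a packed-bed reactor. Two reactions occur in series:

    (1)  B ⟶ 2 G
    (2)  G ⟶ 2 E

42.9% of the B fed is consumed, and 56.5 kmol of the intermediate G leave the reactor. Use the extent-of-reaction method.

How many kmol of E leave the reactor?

105 kmol

Conversion of B: B consumed = 1ξ₁ = 0.429 × 126.8 → ξ₁ = 54.4 kmol.
G balance: n_G = 0 + 2ξ₁ − 1ξ₂ = 56.5 → ξ₂ = (2·54.4 − 56.5)/1 = 52.29 kmol.
Outlet amounts (n = n₀ + Σ ν·ξ):
  B: 126.8 − 1(54.4) = 72.4
  G: 0 + 2(54.4) − 1(52.29) = 56.5
  E: 0 + 2(52.29) = 104.6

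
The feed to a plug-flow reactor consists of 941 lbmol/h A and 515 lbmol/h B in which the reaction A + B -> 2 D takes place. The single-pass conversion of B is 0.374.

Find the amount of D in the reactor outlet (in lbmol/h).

385 lbmol/h

B reacted = 0.374 × 515 = 192.6 lbmol/h; ν_B = −1, so ξ = 192.6/1 = 192.6 lbmol/h.
Outlet amounts (n = n₀ + ν ξ):
  A: 941 − 1(192.6) = 748.4
  B: 515 − 1(192.6) = 322.4
  D: 0 + 2(192.6) = 385.2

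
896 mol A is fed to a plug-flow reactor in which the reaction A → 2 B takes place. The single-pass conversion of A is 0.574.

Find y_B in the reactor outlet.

A reacted = 0.574 × 896 = 514.3 mol; ν_A = −1, so ξ = 514.3/1 = 514.3 mol.
Outlet amounts (n = n₀ + ν ξ):
  A: 896 − 1(514.3) = 381.7
  B: 0 + 2(514.3) = 1029
Total out = 1410 mol; y_B = 1029 / 1410 = 0.7294.

0.729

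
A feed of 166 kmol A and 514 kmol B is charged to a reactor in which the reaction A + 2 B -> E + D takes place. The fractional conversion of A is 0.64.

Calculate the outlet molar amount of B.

A reacted = 0.64 × 166 = 106.2 kmol; ν_A = −1, so ξ = 106.2/1 = 106.2 kmol.
Outlet amounts (n = n₀ + ν ξ):
  A: 166 − 1(106.2) = 59.76
  B: 514 − 2(106.2) = 301.5
  E: 0 + 1(106.2) = 106.2
  D: 0 + 1(106.2) = 106.2

302 kmol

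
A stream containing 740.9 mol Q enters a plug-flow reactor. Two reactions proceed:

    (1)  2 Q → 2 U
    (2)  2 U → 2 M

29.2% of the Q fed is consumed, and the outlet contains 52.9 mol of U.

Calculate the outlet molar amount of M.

Conversion of Q: Q consumed = 2ξ₁ = 0.292 × 740.9 → ξ₁ = 108.2 mol.
U balance: n_U = 0 + 2ξ₁ − 2ξ₂ = 52.9 → ξ₂ = (2·108.2 − 52.9)/2 = 81.72 mol.
Outlet amounts (n = n₀ + Σ ν·ξ):
  Q: 740.9 − 2(108.2) = 524.6
  U: 0 + 2(108.2) − 2(81.72) = 52.9
  M: 0 + 2(81.72) = 163.4

163 mol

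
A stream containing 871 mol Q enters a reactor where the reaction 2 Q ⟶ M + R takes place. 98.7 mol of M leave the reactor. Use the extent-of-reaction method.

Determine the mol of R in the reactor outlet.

For M: n = n₀ + 1ξ → 98.7 = 0 + 1ξ, giving ξ = 98.7 mol.
Outlet amounts (n = n₀ + ν ξ):
  Q: 871 − 2(98.7) = 673.6
  M: 0 + 1(98.7) = 98.7
  R: 0 + 1(98.7) = 98.7

98.7 mol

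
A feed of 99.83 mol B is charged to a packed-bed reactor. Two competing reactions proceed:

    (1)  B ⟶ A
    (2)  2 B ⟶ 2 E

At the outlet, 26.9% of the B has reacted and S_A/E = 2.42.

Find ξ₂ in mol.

Conversion of B: B consumed = 0.269 × 99.83 = 26.85 mol = 1ξ₁ + 2ξ₂.
Selectivity: 1ξ₁ / (2ξ₂) = 2.42 → ξ₁ = 4.84 ξ₂.
Substitute: (1·4.84 + 2) ξ₂ = 26.85 → ξ₂ = 3.926 mol, ξ₁ = 19 mol.
Outlet amounts (n = n₀ + Σ ν·ξ):
  B: 99.83 − 1(19) − 2(3.926) = 72.98
  A: 0 + 1(19) = 19
  E: 0 + 2(3.926) = 7.852

ξ₂ = 3.93 mol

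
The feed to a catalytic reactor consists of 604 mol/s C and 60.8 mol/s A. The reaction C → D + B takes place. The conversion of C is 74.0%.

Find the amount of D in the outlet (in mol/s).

C reacted = 0.74 × 604 = 447 mol/s; ν_C = −1, so ξ = 447/1 = 447 mol/s.
Outlet amounts (n = n₀ + ν ξ):
  C: 604 − 1(447) = 157
  D: 0 + 1(447) = 447
  B: 0 + 1(447) = 447
  A: 60.8 (inert)

447 mol/s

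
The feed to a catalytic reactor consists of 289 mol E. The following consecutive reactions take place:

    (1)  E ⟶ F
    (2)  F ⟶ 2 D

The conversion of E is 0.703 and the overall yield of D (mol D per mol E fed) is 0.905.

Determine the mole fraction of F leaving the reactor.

Conversion of E: E consumed = 1ξ₁ = 0.703 × 289 → ξ₁ = 203.2 mol.
Yield of D: 2ξ₂ / 289 = 0.905 → ξ₂ = 130.8 mol.
Outlet amounts (n = n₀ + Σ ν·ξ):
  E: 289 − 1(203.2) = 85.83
  F: 0 + 1(203.2) − 1(130.8) = 72.39
  D: 0 + 2(130.8) = 261.5
Total out = 419.8 mol; y_F = 72.39 / 419.8 = 0.1725.

0.172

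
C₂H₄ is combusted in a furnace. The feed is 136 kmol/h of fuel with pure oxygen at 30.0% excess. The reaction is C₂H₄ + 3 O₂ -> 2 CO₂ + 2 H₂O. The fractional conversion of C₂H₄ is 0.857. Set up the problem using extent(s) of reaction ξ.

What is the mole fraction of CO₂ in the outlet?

Stoichiometric O₂ = 3 × 136 = 408 kmol/h; O₂ fed = 408 × 1.300 = 530.4 kmol/h.
Fuel reacted = 0.857 × 136 → ξ = 116.6 kmol/h.
Outlet (n = n₀ + ν ξ):
  C₂H₄: 136 − 1(116.6) = 19.45
  O₂: 530.4 − 3(116.6) = 180.7
  CO₂: 0 + 2(116.6) = 233.1
  H₂O: 0 + 2(116.6) = 233.1
Total out = 666.4 kmol/h; y_CO₂ = 233.1 / 666.4 = 0.3498.

0.35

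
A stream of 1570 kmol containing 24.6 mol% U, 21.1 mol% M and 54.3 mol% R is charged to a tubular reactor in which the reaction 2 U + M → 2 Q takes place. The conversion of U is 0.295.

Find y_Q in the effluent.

U reacted = 0.295 × 386.2 = 113.9 kmol; ν_U = −2, so ξ = 113.9/2 = 56.97 kmol.
Outlet amounts (n = n₀ + ν ξ):
  U: 386.2 − 2(56.97) = 272.3
  M: 331.3 − 1(56.97) = 274.3
  Q: 0 + 2(56.97) = 113.9
  R: 852.5 (inert)
Total out = 1513 kmol; y_Q = 113.9 / 1513 = 0.0753.

0.0753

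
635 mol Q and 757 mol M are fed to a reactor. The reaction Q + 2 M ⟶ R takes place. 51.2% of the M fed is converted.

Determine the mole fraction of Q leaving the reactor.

M reacted = 0.512 × 757 = 387.6 mol; ν_M = −2, so ξ = 387.6/2 = 193.8 mol.
Outlet amounts (n = n₀ + ν ξ):
  Q: 635 − 1(193.8) = 441.2
  M: 757 − 2(193.8) = 369.4
  R: 0 + 1(193.8) = 193.8
Total out = 1004 mol; y_Q = 441.2 / 1004 = 0.4393.

0.439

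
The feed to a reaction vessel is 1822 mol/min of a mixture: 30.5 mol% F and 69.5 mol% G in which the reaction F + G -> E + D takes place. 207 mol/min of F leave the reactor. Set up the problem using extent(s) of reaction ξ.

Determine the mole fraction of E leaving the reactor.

For F: n = n₀ − 1ξ → 207 = 555.7 − 1ξ, giving ξ = 348.7 mol/min.
Outlet amounts (n = n₀ + ν ξ):
  F: 555.7 − 1(348.7) = 207
  G: 1266 − 1(348.7) = 917.6
  E: 0 + 1(348.7) = 348.7
  D: 0 + 1(348.7) = 348.7
Total out = 1822 mol/min; y_E = 348.7 / 1822 = 0.1914.

0.191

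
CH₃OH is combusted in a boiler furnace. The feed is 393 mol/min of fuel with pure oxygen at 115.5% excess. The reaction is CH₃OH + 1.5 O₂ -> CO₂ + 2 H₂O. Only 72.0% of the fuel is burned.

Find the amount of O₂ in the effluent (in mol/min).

Stoichiometric O₂ = 1.5 × 393 = 589.5 mol/min; O₂ fed = 589.5 × 2.155 = 1270 mol/min.
Fuel reacted = 0.72 × 393 → ξ = 283 mol/min.
Outlet (n = n₀ + ν ξ):
  CH₃OH: 393 − 1(283) = 110
  O₂: 1270 − 1.5(283) = 845.9
  CO₂: 0 + 1(283) = 283
  H₂O: 0 + 2(283) = 565.9

846 mol/min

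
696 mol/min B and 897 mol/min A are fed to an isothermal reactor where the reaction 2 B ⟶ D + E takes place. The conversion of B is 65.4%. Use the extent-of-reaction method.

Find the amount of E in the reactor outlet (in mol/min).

B reacted = 0.654 × 696 = 455.2 mol/min; ν_B = −2, so ξ = 455.2/2 = 227.6 mol/min.
Outlet amounts (n = n₀ + ν ξ):
  B: 696 − 2(227.6) = 240.8
  D: 0 + 1(227.6) = 227.6
  E: 0 + 1(227.6) = 227.6
  A: 897 (inert)

228 mol/min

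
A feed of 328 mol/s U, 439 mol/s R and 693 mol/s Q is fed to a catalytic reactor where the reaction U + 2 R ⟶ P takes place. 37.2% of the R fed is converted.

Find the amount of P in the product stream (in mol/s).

81.7 mol/s

R reacted = 0.372 × 439 = 163.3 mol/s; ν_R = −2, so ξ = 163.3/2 = 81.65 mol/s.
Outlet amounts (n = n₀ + ν ξ):
  U: 328 − 1(81.65) = 246.3
  R: 439 − 2(81.65) = 275.7
  P: 0 + 1(81.65) = 81.65
  Q: 693 (inert)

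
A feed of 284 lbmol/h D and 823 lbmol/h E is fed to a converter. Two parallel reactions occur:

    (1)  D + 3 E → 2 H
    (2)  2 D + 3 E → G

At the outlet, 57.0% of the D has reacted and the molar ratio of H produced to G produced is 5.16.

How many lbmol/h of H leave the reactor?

182 lbmol/h

Conversion of D: D consumed = 0.57 × 284 = 161.9 lbmol/h = 1ξ₁ + 2ξ₂.
Selectivity: 2ξ₁ / (1ξ₂) = 5.16 → ξ₁ = 2.58 ξ₂.
Substitute: (1·2.58 + 2) ξ₂ = 161.9 → ξ₂ = 35.34 lbmol/h, ξ₁ = 91.19 lbmol/h.
Outlet amounts (n = n₀ + Σ ν·ξ):
  D: 284 − 1(91.19) − 2(35.34) = 122.1
  E: 823 − 3(91.19) − 3(35.34) = 443.4
  H: 0 + 2(91.19) = 182.4
  G: 0 + 1(35.34) = 35.34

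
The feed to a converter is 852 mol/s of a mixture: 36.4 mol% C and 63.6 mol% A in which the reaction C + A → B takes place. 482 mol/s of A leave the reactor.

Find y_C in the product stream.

For A: n = n₀ − 1ξ → 482 = 541.9 − 1ξ, giving ξ = 59.87 mol/s.
Outlet amounts (n = n₀ + ν ξ):
  C: 310.1 − 1(59.87) = 250.3
  A: 541.9 − 1(59.87) = 482
  B: 0 + 1(59.87) = 59.87
Total out = 792.1 mol/s; y_C = 250.3 / 792.1 = 0.3159.

0.316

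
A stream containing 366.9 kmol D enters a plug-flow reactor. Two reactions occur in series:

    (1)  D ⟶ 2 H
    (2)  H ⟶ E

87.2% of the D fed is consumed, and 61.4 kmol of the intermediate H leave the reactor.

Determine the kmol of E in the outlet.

578 kmol

Conversion of D: D consumed = 1ξ₁ = 0.872 × 366.9 → ξ₁ = 319.9 kmol.
H balance: n_H = 0 + 2ξ₁ − 1ξ₂ = 61.4 → ξ₂ = (2·319.9 − 61.4)/1 = 578.5 kmol.
Outlet amounts (n = n₀ + Σ ν·ξ):
  D: 366.9 − 1(319.9) = 46.96
  H: 0 + 2(319.9) − 1(578.5) = 61.4
  E: 0 + 1(578.5) = 578.5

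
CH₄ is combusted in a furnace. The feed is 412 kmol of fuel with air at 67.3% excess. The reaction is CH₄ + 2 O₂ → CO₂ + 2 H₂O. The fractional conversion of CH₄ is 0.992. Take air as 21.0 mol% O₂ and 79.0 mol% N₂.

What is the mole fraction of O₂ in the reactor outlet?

0.0804

Stoichiometric O₂ = 2 × 412 = 824 kmol; O₂ fed = 824 × 1.673 = 1379 kmol.
N₂ fed = 1379 × 79/21 = 5186 kmol.
Fuel reacted = 0.992 × 412 → ξ = 408.7 kmol.
Outlet (n = n₀ + ν ξ):
  CH₄: 412 − 1(408.7) = 3.296
  O₂: 1379 − 2(408.7) = 561.1
  N₂: 5186 (inert)
  CO₂: 0 + 1(408.7) = 408.7
  H₂O: 0 + 2(408.7) = 817.4
Total out = 6977 kmol; y_O₂ = 561.1 / 6977 = 0.08043.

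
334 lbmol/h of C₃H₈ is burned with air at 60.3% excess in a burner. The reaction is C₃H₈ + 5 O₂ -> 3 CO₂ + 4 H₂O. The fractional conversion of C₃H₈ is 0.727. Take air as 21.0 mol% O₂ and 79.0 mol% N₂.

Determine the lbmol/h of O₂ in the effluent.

Stoichiometric O₂ = 5 × 334 = 1670 lbmol/h; O₂ fed = 1670 × 1.603 = 2677 lbmol/h.
N₂ fed = 2677 × 79/21 = 10070 lbmol/h.
Fuel reacted = 0.727 × 334 → ξ = 242.8 lbmol/h.
Outlet (n = n₀ + ν ξ):
  C₃H₈: 334 − 1(242.8) = 91.18
  O₂: 2677 − 5(242.8) = 1463
  N₂: 10070 (inert)
  CO₂: 0 + 3(242.8) = 728.5
  H₂O: 0 + 4(242.8) = 971.3

1460 lbmol/h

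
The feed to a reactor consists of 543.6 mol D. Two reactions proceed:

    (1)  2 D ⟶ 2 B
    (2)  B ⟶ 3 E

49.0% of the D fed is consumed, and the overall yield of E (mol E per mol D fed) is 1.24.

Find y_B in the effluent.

Conversion of D: D consumed = 2ξ₁ = 0.49 × 543.6 → ξ₁ = 133.2 mol.
Yield of E: 3ξ₂ / 543.6 = 1.24 → ξ₂ = 224.7 mol.
Outlet amounts (n = n₀ + Σ ν·ξ):
  D: 543.6 − 2(133.2) = 277.2
  B: 0 + 2(133.2) − 1(224.7) = 41.68
  E: 0 + 3(224.7) = 674.1
Total out = 993 mol; y_B = 41.68 / 993 = 0.04197.

0.042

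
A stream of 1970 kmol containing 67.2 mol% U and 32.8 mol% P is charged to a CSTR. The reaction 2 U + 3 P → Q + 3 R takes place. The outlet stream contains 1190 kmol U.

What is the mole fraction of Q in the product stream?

0.0352

For U: n = n₀ − 2ξ → 1190 = 1324 − 2ξ, giving ξ = 66.92 kmol.
Outlet amounts (n = n₀ + ν ξ):
  U: 1324 − 2(66.92) = 1190
  P: 646.2 − 3(66.92) = 445.4
  Q: 0 + 1(66.92) = 66.92
  R: 0 + 3(66.92) = 200.8
Total out = 1903 kmol; y_Q = 66.92 / 1903 = 0.03516.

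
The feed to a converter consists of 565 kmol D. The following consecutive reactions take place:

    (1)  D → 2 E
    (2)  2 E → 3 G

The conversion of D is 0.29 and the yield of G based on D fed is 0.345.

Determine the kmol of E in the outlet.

198 kmol

Conversion of D: D consumed = 1ξ₁ = 0.29 × 565 → ξ₁ = 163.8 kmol.
Yield of G: 3ξ₂ / 565 = 0.345 → ξ₂ = 64.97 kmol.
Outlet amounts (n = n₀ + Σ ν·ξ):
  D: 565 − 1(163.8) = 401.1
  E: 0 + 2(163.8) − 2(64.97) = 197.8
  G: 0 + 3(64.97) = 194.9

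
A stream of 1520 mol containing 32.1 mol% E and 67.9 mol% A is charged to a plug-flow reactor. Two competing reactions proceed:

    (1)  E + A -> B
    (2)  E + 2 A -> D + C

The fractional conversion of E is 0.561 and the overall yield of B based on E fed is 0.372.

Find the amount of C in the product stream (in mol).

92.2 mol

Yield of B: 1ξ₁ / 487.9 = 0.372 → ξ₁ = 181.5 mol.
Conversion of E: 1ξ₁ + 1ξ₂ = 0.561 × 487.9 = 273.7 → ξ₂ = 92.22 mol.
Outlet amounts (n = n₀ + Σ ν·ξ):
  E: 487.9 − 1(181.5) − 1(92.22) = 214.2
  A: 1032 − 1(181.5) − 2(92.22) = 666.1
  B: 0 + 1(181.5) = 181.5
  D: 0 + 1(92.22) = 92.22
  C: 0 + 1(92.22) = 92.22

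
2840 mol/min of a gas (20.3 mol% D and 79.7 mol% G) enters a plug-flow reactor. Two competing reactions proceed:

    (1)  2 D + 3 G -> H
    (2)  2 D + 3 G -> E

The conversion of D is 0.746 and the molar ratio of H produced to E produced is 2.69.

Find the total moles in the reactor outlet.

Conversion of D: D consumed = 0.746 × 576.5 = 430.1 mol/min = 2ξ₁ + 2ξ₂.
Selectivity: 1ξ₁ / (1ξ₂) = 2.69 → ξ₁ = 2.69 ξ₂.
Substitute: (2·2.69 + 2) ξ₂ = 430.1 → ξ₂ = 58.28 mol/min, ξ₁ = 156.8 mol/min.
Outlet amounts (n = n₀ + Σ ν·ξ):
  D: 576.5 − 2(156.8) − 2(58.28) = 146.4
  G: 2263 − 3(156.8) − 3(58.28) = 1618
  H: 0 + 1(156.8) = 156.8
  E: 0 + 1(58.28) = 58.28
Total out = 146.4 + 1618 + 156.8 + 58.28 = 1980 mol/min.

1980 mol/min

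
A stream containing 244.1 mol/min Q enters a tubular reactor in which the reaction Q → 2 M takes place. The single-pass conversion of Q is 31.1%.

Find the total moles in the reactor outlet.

Q reacted = 0.311 × 244.1 = 75.92 mol/min; ν_Q = −1, so ξ = 75.92/1 = 75.92 mol/min.
Outlet amounts (n = n₀ + ν ξ):
  Q: 244.1 − 1(75.92) = 168.2
  M: 0 + 2(75.92) = 151.8
Total out = 168.2 + 151.8 = 320 mol/min.

320 mol/min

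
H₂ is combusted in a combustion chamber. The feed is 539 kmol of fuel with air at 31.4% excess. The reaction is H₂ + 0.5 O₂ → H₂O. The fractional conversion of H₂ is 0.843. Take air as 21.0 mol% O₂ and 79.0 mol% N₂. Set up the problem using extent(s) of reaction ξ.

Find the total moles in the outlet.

Stoichiometric O₂ = 0.5 × 539 = 269.5 kmol; O₂ fed = 269.5 × 1.314 = 354.1 kmol.
N₂ fed = 354.1 × 79/21 = 1332 kmol.
Fuel reacted = 0.843 × 539 → ξ = 454.4 kmol.
Outlet (n = n₀ + ν ξ):
  H₂: 539 − 1(454.4) = 84.62
  O₂: 354.1 − 0.5(454.4) = 126.9
  N₂: 1332 (inert)
  H₂O: 0 + 1(454.4) = 454.4
Total out = 84.62 + 126.9 + 1332 + 454.4 = 1998 kmol.

2000 kmol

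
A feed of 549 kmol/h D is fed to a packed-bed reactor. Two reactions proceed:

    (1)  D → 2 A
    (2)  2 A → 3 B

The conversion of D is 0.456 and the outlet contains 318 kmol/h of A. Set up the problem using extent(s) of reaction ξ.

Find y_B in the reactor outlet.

0.308

Conversion of D: D consumed = 1ξ₁ = 0.456 × 549 → ξ₁ = 250.3 kmol/h.
A balance: n_A = 0 + 2ξ₁ − 2ξ₂ = 318 → ξ₂ = (2·250.3 − 318)/2 = 91.34 kmol/h.
Outlet amounts (n = n₀ + Σ ν·ξ):
  D: 549 − 1(250.3) = 298.7
  A: 0 + 2(250.3) − 2(91.34) = 318
  B: 0 + 3(91.34) = 274
Total out = 890.7 kmol/h; y_B = 274 / 890.7 = 0.3077.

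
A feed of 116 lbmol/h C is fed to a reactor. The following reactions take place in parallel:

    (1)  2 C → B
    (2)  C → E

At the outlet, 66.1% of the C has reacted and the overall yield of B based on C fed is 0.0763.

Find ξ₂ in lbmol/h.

Yield of B: 1ξ₁ / 116 = 0.0763 → ξ₁ = 8.851 lbmol/h.
Conversion of C: 2ξ₁ + 1ξ₂ = 0.661 × 116 = 76.68 → ξ₂ = 58.97 lbmol/h.
Outlet amounts (n = n₀ + Σ ν·ξ):
  C: 116 − 2(8.851) − 1(58.97) = 39.32
  B: 0 + 1(8.851) = 8.851
  E: 0 + 1(58.97) = 58.97

ξ₂ = 59 lbmol/h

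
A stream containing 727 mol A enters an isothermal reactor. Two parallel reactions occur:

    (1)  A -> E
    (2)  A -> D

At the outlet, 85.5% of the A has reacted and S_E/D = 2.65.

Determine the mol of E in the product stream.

Conversion of A: A consumed = 0.855 × 727 = 621.6 mol = 1ξ₁ + 1ξ₂.
Selectivity: 1ξ₁ / (1ξ₂) = 2.65 → ξ₁ = 2.65 ξ₂.
Substitute: (1·2.65 + 1) ξ₂ = 621.6 → ξ₂ = 170.3 mol, ξ₁ = 451.3 mol.
Outlet amounts (n = n₀ + Σ ν·ξ):
  A: 727 − 1(451.3) − 1(170.3) = 105.4
  E: 0 + 1(451.3) = 451.3
  D: 0 + 1(170.3) = 170.3

451 mol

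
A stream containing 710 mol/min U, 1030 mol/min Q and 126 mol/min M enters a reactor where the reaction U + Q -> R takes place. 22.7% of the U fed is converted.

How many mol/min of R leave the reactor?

U reacted = 0.227 × 710 = 161.2 mol/min; ν_U = −1, so ξ = 161.2/1 = 161.2 mol/min.
Outlet amounts (n = n₀ + ν ξ):
  U: 710 − 1(161.2) = 548.8
  Q: 1030 − 1(161.2) = 868.8
  R: 0 + 1(161.2) = 161.2
  M: 126 (inert)

161 mol/min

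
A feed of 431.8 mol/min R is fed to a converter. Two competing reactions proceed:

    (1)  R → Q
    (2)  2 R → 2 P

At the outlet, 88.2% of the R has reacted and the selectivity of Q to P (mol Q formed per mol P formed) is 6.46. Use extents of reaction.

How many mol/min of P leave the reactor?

51.1 mol/min

Conversion of R: R consumed = 0.882 × 431.8 = 380.8 mol/min = 1ξ₁ + 2ξ₂.
Selectivity: 1ξ₁ / (2ξ₂) = 6.46 → ξ₁ = 12.92 ξ₂.
Substitute: (1·12.92 + 2) ξ₂ = 380.8 → ξ₂ = 25.53 mol/min, ξ₁ = 329.8 mol/min.
Outlet amounts (n = n₀ + Σ ν·ξ):
  R: 431.8 − 1(329.8) − 2(25.53) = 50.95
  Q: 0 + 1(329.8) = 329.8
  P: 0 + 2(25.53) = 51.05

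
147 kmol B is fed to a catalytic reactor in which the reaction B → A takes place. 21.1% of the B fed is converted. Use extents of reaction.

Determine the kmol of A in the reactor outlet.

B reacted = 0.211 × 147 = 31.02 kmol; ν_B = −1, so ξ = 31.02/1 = 31.02 kmol.
Outlet amounts (n = n₀ + ν ξ):
  B: 147 − 1(31.02) = 116
  A: 0 + 1(31.02) = 31.02

31 kmol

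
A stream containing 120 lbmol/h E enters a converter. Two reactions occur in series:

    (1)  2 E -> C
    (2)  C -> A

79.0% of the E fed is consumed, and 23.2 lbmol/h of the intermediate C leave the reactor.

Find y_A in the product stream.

Conversion of E: E consumed = 2ξ₁ = 0.79 × 120 → ξ₁ = 47.4 lbmol/h.
C balance: n_C = 0 + 1ξ₁ − 1ξ₂ = 23.2 → ξ₂ = (1·47.4 − 23.2)/1 = 24.2 lbmol/h.
Outlet amounts (n = n₀ + Σ ν·ξ):
  E: 120 − 2(47.4) = 25.2
  C: 0 + 1(47.4) − 1(24.2) = 23.2
  A: 0 + 1(24.2) = 24.2
Total out = 72.6 lbmol/h; y_A = 24.2 / 72.6 = 0.3333.

0.333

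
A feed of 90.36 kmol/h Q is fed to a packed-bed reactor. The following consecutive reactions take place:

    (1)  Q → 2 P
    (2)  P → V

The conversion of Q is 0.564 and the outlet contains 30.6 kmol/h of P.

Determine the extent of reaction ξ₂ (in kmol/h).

Conversion of Q: Q consumed = 1ξ₁ = 0.564 × 90.36 → ξ₁ = 50.96 kmol/h.
P balance: n_P = 0 + 2ξ₁ − 1ξ₂ = 30.6 → ξ₂ = (2·50.96 − 30.6)/1 = 71.33 kmol/h.
Outlet amounts (n = n₀ + Σ ν·ξ):
  Q: 90.36 − 1(50.96) = 39.4
  P: 0 + 2(50.96) − 1(71.33) = 30.6
  V: 0 + 1(71.33) = 71.33

ξ₂ = 71.3 kmol/h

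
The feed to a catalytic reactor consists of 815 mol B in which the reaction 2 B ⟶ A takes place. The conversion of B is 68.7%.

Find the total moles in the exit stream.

B reacted = 0.687 × 815 = 559.9 mol; ν_B = −2, so ξ = 559.9/2 = 280 mol.
Outlet amounts (n = n₀ + ν ξ):
  B: 815 − 2(280) = 255.1
  A: 0 + 1(280) = 280
Total out = 255.1 + 280 = 535 mol.

535 mol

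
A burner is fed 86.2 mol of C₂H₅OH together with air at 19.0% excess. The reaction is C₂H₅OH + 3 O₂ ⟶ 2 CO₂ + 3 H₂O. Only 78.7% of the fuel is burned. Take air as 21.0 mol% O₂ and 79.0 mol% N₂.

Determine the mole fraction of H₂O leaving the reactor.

Stoichiometric O₂ = 3 × 86.2 = 258.6 mol; O₂ fed = 258.6 × 1.190 = 307.7 mol.
N₂ fed = 307.7 × 79/21 = 1158 mol.
Fuel reacted = 0.787 × 86.2 → ξ = 67.84 mol.
Outlet (n = n₀ + ν ξ):
  C₂H₅OH: 86.2 − 1(67.84) = 18.36
  O₂: 307.7 − 3(67.84) = 104.2
  N₂: 1158 (inert)
  CO₂: 0 + 2(67.84) = 135.7
  H₂O: 0 + 3(67.84) = 203.5
Total out = 1619 mol; y_H₂O = 203.5 / 1619 = 0.1257.

0.126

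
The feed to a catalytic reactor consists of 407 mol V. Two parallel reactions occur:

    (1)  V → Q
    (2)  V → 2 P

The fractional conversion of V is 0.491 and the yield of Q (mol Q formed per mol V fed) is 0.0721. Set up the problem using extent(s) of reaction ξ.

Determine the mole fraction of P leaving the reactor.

0.59

Yield of Q: 1ξ₁ / 407 = 0.0721 → ξ₁ = 29.34 mol.
Conversion of V: 1ξ₁ + 1ξ₂ = 0.491 × 407 = 199.8 → ξ₂ = 170.5 mol.
Outlet amounts (n = n₀ + Σ ν·ξ):
  V: 407 − 1(29.34) − 1(170.5) = 207.2
  Q: 0 + 1(29.34) = 29.34
  P: 0 + 2(170.5) = 341
Total out = 577.5 mol; y_P = 341 / 577.5 = 0.5905.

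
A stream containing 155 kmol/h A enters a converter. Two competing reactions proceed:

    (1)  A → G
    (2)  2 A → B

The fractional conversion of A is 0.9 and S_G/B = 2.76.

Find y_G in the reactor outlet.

0.644

Conversion of A: A consumed = 0.9 × 155 = 139.5 kmol/h = 1ξ₁ + 2ξ₂.
Selectivity: 1ξ₁ / (1ξ₂) = 2.76 → ξ₁ = 2.76 ξ₂.
Substitute: (1·2.76 + 2) ξ₂ = 139.5 → ξ₂ = 29.31 kmol/h, ξ₁ = 80.89 kmol/h.
Outlet amounts (n = n₀ + Σ ν·ξ):
  A: 155 − 1(80.89) − 2(29.31) = 15.5
  G: 0 + 1(80.89) = 80.89
  B: 0 + 1(29.31) = 29.31
Total out = 125.7 kmol/h; y_G = 80.89 / 125.7 = 0.6435.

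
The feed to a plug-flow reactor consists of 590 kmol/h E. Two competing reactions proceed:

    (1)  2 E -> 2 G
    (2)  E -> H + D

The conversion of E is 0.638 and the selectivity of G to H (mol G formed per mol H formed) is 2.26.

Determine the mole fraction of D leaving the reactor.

Conversion of E: E consumed = 0.638 × 590 = 376.4 kmol/h = 2ξ₁ + 1ξ₂.
Selectivity: 2ξ₁ / (1ξ₂) = 2.26 → ξ₁ = 1.13 ξ₂.
Substitute: (2·1.13 + 1) ξ₂ = 376.4 → ξ₂ = 115.5 kmol/h, ξ₁ = 130.5 kmol/h.
Outlet amounts (n = n₀ + Σ ν·ξ):
  E: 590 − 2(130.5) − 1(115.5) = 213.6
  G: 0 + 2(130.5) = 261
  H: 0 + 1(115.5) = 115.5
  D: 0 + 1(115.5) = 115.5
Total out = 705.5 kmol/h; y_D = 115.5 / 705.5 = 0.1637.

0.164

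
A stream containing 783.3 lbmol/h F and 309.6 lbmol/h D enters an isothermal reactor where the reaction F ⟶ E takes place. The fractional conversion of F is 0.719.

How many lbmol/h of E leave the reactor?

563 lbmol/h

F reacted = 0.719 × 783.3 = 563.2 lbmol/h; ν_F = −1, so ξ = 563.2/1 = 563.2 lbmol/h.
Outlet amounts (n = n₀ + ν ξ):
  F: 783.3 − 1(563.2) = 220.1
  E: 0 + 1(563.2) = 563.2
  D: 309.6 (inert)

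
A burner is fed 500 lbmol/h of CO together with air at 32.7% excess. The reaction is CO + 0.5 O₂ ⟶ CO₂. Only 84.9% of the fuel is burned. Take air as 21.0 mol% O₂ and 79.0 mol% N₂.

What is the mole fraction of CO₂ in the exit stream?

0.227

Stoichiometric O₂ = 0.5 × 500 = 250 lbmol/h; O₂ fed = 250 × 1.327 = 331.8 lbmol/h.
N₂ fed = 331.8 × 79/21 = 1248 lbmol/h.
Fuel reacted = 0.849 × 500 → ξ = 424.5 lbmol/h.
Outlet (n = n₀ + ν ξ):
  CO: 500 − 1(424.5) = 75.5
  O₂: 331.8 − 0.5(424.5) = 119.5
  N₂: 1248 (inert)
  CO₂: 0 + 1(424.5) = 424.5
Total out = 1868 lbmol/h; y_CO₂ = 424.5 / 1868 = 0.2273.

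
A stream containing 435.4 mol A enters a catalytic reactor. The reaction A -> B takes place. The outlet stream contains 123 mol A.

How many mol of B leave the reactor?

For A: n = n₀ − 1ξ → 123 = 435.4 − 1ξ, giving ξ = 312.4 mol.
Outlet amounts (n = n₀ + ν ξ):
  A: 435.4 − 1(312.4) = 123
  B: 0 + 1(312.4) = 312.4

312 mol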